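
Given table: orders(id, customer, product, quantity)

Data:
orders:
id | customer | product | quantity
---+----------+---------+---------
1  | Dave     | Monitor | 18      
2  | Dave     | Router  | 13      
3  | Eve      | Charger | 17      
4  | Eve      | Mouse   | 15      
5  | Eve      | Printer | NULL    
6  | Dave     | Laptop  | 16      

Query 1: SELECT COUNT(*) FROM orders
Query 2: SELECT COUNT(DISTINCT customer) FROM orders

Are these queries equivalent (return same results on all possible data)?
No, not equivalent

Query 1 returns: [(6,)]
Query 2 returns: [(2,)]

Reason: COUNT(*) counts rows, COUNT(DISTINCT customer) counts unique customers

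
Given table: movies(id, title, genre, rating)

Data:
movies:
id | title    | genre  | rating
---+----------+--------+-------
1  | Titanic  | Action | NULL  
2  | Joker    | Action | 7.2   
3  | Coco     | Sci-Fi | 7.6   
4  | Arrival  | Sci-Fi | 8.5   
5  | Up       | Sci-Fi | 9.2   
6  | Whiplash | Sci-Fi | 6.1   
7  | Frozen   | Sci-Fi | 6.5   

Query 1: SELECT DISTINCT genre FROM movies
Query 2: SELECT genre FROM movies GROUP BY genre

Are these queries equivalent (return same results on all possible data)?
Yes, equivalent

Both queries return: [('Action',), ('Sci-Fi',)]

Reason: Both get unique genres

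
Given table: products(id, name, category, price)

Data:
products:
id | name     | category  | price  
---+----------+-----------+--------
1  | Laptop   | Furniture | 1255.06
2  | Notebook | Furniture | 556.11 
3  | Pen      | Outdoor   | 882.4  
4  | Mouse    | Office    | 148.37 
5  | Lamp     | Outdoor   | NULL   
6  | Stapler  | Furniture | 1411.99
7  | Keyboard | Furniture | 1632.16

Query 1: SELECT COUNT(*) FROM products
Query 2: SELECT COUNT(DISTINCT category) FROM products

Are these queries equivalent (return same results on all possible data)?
No, not equivalent

Query 1 returns: [(7,)]
Query 2 returns: [(3,)]

Reason: COUNT(*) counts rows, COUNT(DISTINCT category) counts unique categorys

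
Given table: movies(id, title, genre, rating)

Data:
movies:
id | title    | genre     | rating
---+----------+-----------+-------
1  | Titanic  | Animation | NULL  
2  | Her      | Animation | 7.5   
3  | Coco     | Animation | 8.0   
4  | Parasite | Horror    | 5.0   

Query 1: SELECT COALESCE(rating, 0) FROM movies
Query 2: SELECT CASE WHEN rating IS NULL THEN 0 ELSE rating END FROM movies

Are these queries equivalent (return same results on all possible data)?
Yes, equivalent

Both queries return: [(0,), (5.0,), (7.5,), (8.0,)]

Reason: COALESCE vs CASE for NULL handling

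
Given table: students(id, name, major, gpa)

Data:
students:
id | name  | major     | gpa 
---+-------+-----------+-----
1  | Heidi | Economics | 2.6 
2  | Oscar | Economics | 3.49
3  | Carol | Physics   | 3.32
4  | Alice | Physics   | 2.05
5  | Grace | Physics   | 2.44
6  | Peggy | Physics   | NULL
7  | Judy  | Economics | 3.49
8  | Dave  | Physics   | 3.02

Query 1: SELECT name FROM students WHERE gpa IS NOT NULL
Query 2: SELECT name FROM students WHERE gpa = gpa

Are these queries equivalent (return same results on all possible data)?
Yes, equivalent

Both queries return: [('Alice',), ('Carol',), ('Dave',), ('Grace',), ('Heidi',), ('Judy',), ('Oscar',)]

Reason: IS NOT NULL vs self-equality (both exclude NULLs)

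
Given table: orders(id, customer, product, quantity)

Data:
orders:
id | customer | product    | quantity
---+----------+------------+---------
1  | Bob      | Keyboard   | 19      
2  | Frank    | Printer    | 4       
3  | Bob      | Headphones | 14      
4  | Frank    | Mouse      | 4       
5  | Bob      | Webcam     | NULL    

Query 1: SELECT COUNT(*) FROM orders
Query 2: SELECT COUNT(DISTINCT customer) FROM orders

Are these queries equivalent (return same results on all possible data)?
No, not equivalent

Query 1 returns: [(5,)]
Query 2 returns: [(2,)]

Reason: COUNT(*) counts rows, COUNT(DISTINCT customer) counts unique customers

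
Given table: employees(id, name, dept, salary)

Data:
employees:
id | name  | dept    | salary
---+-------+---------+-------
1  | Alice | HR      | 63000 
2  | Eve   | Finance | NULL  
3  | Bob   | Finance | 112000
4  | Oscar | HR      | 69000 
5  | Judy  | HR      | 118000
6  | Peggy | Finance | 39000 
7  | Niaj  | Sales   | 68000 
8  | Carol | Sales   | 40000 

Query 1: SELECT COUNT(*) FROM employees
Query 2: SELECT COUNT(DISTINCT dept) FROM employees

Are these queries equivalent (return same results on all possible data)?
No, not equivalent

Query 1 returns: [(8,)]
Query 2 returns: [(3,)]

Reason: COUNT(*) counts rows, COUNT(DISTINCT dept) counts unique depts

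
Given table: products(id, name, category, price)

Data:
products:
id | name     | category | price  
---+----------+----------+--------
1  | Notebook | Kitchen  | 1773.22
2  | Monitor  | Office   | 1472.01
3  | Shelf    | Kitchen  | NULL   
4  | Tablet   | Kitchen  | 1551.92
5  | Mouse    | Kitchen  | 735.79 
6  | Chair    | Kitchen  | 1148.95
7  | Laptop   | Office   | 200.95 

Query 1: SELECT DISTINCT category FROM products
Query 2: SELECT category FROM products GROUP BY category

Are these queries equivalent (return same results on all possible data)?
Yes, equivalent

Both queries return: [('Kitchen',), ('Office',)]

Reason: Both get unique categorys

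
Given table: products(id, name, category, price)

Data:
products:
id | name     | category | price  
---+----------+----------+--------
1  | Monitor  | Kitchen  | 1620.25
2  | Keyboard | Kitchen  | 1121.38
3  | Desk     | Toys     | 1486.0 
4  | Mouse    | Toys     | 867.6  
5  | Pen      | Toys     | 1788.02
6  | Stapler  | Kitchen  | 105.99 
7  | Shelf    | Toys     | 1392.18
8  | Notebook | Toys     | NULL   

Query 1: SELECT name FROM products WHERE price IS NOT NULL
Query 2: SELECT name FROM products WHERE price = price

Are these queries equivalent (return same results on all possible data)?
Yes, equivalent

Both queries return: [('Desk',), ('Keyboard',), ('Monitor',), ('Mouse',), ('Pen',), ('Shelf',), ('Stapler',)]

Reason: IS NOT NULL vs self-equality (both exclude NULLs)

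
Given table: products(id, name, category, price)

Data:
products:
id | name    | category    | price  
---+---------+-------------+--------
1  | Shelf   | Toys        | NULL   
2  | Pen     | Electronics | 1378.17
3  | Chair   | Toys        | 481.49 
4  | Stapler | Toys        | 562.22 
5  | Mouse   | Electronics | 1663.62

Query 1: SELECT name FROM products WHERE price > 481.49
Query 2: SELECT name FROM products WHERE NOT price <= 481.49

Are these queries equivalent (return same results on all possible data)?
Yes, equivalent

Both queries return: [('Mouse',), ('Pen',), ('Stapler',)]

Reason: Both filter price > 481.49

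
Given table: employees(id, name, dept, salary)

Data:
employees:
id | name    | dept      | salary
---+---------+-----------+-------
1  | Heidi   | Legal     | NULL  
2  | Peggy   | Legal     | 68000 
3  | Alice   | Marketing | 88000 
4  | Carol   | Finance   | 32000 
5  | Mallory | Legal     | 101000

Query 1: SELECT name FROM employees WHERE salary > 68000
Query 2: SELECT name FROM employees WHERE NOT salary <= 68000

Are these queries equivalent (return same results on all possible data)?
Yes, equivalent

Both queries return: [('Alice',), ('Mallory',)]

Reason: Both filter salary > 68000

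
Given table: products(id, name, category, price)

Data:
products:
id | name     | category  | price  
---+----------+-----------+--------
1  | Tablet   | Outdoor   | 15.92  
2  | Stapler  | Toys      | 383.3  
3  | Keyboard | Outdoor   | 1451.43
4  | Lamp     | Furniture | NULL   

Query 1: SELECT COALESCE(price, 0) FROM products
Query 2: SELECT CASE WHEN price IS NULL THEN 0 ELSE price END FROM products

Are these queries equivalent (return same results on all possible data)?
Yes, equivalent

Both queries return: [(0,), (15.92,), (383.3,), (1451.43,)]

Reason: COALESCE vs CASE for NULL handling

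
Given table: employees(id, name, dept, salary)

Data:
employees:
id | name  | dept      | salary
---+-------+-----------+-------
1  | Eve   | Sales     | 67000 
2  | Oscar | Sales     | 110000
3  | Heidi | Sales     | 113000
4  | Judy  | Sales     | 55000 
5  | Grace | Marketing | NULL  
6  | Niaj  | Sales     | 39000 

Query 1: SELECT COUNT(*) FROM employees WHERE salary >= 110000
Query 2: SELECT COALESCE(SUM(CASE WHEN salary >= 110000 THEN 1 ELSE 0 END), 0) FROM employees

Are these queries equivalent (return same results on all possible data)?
Yes, equivalent

Both queries return: [(2,)]

Reason: COUNT with WHERE vs conditional SUM (COALESCE handles empty-table NULL)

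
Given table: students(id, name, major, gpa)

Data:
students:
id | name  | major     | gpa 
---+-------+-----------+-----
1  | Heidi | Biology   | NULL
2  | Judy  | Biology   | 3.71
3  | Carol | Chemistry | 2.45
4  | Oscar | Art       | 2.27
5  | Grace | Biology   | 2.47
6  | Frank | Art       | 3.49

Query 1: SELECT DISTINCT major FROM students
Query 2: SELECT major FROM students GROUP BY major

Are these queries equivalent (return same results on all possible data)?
Yes, equivalent

Both queries return: [('Art',), ('Biology',), ('Chemistry',)]

Reason: Both get unique majors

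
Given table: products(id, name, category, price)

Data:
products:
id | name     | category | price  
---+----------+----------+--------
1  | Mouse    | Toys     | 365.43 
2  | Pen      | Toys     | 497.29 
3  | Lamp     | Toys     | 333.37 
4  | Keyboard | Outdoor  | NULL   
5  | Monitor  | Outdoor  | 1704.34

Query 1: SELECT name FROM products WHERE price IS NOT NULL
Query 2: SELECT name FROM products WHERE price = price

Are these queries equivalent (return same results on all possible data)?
Yes, equivalent

Both queries return: [('Lamp',), ('Monitor',), ('Mouse',), ('Pen',)]

Reason: IS NOT NULL vs self-equality (both exclude NULLs)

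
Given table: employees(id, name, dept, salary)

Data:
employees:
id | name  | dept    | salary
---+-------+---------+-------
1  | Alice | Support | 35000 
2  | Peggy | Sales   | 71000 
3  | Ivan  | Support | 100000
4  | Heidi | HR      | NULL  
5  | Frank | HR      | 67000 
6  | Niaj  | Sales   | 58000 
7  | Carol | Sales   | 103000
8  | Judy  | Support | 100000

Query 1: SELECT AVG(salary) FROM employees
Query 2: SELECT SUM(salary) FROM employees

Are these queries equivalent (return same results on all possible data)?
No, not equivalent

Query 1 returns: [(76285.71428571429,)]
Query 2 returns: [(534000,)]

Reason: AVG vs SUM give different aggregate values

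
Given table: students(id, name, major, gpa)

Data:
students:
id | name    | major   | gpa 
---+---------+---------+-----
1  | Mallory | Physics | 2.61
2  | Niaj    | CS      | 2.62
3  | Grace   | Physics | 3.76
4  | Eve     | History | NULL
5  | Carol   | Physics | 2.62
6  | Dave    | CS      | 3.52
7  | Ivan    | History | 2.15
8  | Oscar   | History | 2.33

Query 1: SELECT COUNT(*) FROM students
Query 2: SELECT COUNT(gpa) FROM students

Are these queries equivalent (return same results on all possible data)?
No, not equivalent

Query 1 returns: [(8,)]
Query 2 returns: [(7,)]

Reason: COUNT(*) includes NULLs, COUNT(column) excludes them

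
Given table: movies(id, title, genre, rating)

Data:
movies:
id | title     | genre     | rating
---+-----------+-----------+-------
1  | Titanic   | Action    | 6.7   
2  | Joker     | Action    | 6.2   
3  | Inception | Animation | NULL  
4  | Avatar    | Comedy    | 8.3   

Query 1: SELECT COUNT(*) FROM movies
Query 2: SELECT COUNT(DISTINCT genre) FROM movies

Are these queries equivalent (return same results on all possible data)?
No, not equivalent

Query 1 returns: [(4,)]
Query 2 returns: [(3,)]

Reason: COUNT(*) counts rows, COUNT(DISTINCT genre) counts unique genres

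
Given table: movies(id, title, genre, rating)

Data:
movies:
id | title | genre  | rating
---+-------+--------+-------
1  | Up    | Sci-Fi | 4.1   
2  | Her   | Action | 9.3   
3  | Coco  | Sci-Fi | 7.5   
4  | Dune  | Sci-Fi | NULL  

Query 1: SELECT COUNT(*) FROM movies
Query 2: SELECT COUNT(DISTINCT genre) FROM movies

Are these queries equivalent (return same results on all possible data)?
No, not equivalent

Query 1 returns: [(4,)]
Query 2 returns: [(2,)]

Reason: COUNT(*) counts rows, COUNT(DISTINCT genre) counts unique genres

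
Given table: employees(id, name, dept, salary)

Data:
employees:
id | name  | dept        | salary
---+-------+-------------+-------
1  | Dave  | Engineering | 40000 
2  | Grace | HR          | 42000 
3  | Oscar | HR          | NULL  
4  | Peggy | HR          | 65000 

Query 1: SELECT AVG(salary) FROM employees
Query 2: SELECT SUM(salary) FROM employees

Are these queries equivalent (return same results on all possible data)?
No, not equivalent

Query 1 returns: [(49000.0,)]
Query 2 returns: [(147000,)]

Reason: AVG vs SUM give different aggregate values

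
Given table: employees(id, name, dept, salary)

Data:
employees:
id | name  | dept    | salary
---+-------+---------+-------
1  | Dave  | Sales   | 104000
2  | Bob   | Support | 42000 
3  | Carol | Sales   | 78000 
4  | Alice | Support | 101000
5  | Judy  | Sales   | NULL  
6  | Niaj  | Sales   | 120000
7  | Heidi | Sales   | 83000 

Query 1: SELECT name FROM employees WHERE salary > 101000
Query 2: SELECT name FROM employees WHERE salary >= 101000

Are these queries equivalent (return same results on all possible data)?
No, not equivalent

Query 1 returns: [('Dave',), ('Niaj',)]
Query 2 returns: [('Dave',), ('Alice',), ('Niaj',)]

Reason: > vs >= gives different results when salary = 101000 exists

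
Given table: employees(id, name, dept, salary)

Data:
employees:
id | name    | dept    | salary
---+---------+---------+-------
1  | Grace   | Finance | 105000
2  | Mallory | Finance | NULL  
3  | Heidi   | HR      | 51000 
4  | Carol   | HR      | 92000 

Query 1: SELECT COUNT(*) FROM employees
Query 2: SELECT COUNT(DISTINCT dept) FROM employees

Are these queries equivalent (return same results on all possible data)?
No, not equivalent

Query 1 returns: [(4,)]
Query 2 returns: [(2,)]

Reason: COUNT(*) counts rows, COUNT(DISTINCT dept) counts unique depts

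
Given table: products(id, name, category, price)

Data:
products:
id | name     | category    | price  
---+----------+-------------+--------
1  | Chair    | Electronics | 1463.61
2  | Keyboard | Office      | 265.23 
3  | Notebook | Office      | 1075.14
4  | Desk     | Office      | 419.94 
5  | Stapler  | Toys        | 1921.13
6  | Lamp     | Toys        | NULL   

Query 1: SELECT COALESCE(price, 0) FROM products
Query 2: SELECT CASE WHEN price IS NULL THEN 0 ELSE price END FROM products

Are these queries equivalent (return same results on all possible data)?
Yes, equivalent

Both queries return: [(0,), (265.23,), (419.94,), (1075.14,), (1463.61,), (1921.13,)]

Reason: COALESCE vs CASE for NULL handling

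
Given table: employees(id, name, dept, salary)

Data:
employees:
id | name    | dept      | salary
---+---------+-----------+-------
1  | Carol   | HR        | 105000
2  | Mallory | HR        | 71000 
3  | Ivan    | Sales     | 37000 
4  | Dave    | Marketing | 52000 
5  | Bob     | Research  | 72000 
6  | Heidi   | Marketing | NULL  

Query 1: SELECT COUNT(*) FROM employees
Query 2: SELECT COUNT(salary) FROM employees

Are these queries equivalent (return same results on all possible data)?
No, not equivalent

Query 1 returns: [(6,)]
Query 2 returns: [(5,)]

Reason: COUNT(*) includes NULLs, COUNT(column) excludes them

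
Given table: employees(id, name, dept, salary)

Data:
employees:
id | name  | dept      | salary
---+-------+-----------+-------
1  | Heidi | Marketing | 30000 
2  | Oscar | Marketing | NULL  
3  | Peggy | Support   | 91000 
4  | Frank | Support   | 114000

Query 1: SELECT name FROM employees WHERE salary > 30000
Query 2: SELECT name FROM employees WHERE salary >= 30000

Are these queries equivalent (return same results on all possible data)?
No, not equivalent

Query 1 returns: [('Peggy',), ('Frank',)]
Query 2 returns: [('Heidi',), ('Peggy',), ('Frank',)]

Reason: > vs >= gives different results when salary = 30000 exists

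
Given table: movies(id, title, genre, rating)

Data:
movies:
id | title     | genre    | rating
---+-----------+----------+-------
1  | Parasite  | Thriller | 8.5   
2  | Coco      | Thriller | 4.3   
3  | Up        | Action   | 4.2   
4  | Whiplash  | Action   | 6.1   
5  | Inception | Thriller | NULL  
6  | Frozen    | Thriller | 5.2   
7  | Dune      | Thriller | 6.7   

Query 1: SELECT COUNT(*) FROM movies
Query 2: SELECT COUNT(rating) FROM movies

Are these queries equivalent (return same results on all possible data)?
No, not equivalent

Query 1 returns: [(7,)]
Query 2 returns: [(6,)]

Reason: COUNT(*) includes NULLs, COUNT(column) excludes them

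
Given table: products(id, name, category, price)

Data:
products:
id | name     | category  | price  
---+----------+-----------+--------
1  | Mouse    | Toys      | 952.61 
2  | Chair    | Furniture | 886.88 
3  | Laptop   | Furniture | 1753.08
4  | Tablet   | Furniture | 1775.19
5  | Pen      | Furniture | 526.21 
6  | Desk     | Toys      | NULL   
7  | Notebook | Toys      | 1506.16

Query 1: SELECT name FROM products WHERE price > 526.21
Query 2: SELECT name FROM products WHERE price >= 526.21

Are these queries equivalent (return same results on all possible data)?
No, not equivalent

Query 1 returns: [('Mouse',), ('Chair',), ('Laptop',), ('Tablet',), ('Notebook',)]
Query 2 returns: [('Mouse',), ('Chair',), ('Laptop',), ('Tablet',), ('Pen',), ('Notebook',)]

Reason: > vs >= gives different results when price = 526.21 exists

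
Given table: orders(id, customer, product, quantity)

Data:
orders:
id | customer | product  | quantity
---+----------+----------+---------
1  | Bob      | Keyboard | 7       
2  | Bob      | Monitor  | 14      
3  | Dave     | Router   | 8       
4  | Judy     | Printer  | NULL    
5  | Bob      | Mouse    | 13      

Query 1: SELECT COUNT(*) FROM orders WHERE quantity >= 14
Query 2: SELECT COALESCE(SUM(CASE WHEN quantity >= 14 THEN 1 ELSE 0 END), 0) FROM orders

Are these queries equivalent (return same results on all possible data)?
Yes, equivalent

Both queries return: [(1,)]

Reason: COUNT with WHERE vs conditional SUM (COALESCE handles empty-table NULL)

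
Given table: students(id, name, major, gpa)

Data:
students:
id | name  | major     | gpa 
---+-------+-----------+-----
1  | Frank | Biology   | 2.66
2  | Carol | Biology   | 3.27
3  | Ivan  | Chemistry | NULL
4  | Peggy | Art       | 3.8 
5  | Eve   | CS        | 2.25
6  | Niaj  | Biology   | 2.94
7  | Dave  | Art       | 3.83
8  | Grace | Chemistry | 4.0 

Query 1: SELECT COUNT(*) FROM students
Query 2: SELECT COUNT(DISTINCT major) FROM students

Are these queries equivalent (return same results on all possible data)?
No, not equivalent

Query 1 returns: [(8,)]
Query 2 returns: [(4,)]

Reason: COUNT(*) counts rows, COUNT(DISTINCT major) counts unique majors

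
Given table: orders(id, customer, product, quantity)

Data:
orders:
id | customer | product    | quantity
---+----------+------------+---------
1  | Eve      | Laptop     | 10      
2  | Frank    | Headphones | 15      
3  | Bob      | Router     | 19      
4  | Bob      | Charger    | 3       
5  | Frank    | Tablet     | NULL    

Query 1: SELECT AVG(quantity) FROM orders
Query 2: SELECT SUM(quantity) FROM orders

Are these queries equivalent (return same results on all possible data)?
No, not equivalent

Query 1 returns: [(11.75,)]
Query 2 returns: [(47,)]

Reason: AVG vs SUM give different aggregate values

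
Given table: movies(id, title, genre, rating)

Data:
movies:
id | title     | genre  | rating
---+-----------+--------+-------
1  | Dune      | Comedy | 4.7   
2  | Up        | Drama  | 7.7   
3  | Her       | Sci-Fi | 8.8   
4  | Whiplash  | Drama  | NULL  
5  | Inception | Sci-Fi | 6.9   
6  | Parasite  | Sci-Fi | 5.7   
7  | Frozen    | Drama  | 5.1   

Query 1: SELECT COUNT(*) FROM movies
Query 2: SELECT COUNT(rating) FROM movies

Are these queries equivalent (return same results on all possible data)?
No, not equivalent

Query 1 returns: [(7,)]
Query 2 returns: [(6,)]

Reason: COUNT(*) includes NULLs, COUNT(column) excludes them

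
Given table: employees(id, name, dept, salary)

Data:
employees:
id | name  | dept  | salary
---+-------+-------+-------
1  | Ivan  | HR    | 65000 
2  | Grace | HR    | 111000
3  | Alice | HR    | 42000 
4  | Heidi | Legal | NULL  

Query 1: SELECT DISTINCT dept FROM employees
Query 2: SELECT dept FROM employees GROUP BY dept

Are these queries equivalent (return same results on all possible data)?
Yes, equivalent

Both queries return: [('HR',), ('Legal',)]

Reason: Both get unique depts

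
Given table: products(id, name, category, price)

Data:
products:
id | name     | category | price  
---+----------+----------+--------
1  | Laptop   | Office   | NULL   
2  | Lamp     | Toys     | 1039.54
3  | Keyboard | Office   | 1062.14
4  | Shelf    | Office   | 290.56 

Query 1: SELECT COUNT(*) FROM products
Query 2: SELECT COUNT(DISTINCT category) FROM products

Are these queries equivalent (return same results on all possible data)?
No, not equivalent

Query 1 returns: [(4,)]
Query 2 returns: [(2,)]

Reason: COUNT(*) counts rows, COUNT(DISTINCT category) counts unique categorys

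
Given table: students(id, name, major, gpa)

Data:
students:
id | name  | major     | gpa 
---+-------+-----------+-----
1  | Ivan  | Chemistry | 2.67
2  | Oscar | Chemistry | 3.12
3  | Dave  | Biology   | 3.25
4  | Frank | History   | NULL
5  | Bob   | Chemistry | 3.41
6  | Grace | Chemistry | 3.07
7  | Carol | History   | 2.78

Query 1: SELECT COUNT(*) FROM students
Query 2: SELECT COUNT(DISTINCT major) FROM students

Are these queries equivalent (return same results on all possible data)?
No, not equivalent

Query 1 returns: [(7,)]
Query 2 returns: [(3,)]

Reason: COUNT(*) counts rows, COUNT(DISTINCT major) counts unique majors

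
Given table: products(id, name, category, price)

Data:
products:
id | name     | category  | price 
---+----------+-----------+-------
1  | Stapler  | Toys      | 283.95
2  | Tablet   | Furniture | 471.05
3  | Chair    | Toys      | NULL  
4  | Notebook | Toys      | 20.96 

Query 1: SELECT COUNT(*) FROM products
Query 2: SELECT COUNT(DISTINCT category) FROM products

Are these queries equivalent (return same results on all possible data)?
No, not equivalent

Query 1 returns: [(4,)]
Query 2 returns: [(2,)]

Reason: COUNT(*) counts rows, COUNT(DISTINCT category) counts unique categorys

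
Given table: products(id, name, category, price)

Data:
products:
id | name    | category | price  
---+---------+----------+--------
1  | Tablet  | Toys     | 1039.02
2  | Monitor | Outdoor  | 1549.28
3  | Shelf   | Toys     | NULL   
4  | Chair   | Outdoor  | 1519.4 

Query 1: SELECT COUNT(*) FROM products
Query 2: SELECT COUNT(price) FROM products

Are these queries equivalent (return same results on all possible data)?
No, not equivalent

Query 1 returns: [(4,)]
Query 2 returns: [(3,)]

Reason: COUNT(*) includes NULLs, COUNT(column) excludes them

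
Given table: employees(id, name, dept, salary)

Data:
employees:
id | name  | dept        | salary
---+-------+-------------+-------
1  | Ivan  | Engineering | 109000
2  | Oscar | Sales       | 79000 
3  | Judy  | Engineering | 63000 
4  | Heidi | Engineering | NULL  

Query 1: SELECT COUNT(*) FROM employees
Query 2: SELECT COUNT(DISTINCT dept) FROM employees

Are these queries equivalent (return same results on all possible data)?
No, not equivalent

Query 1 returns: [(4,)]
Query 2 returns: [(2,)]

Reason: COUNT(*) counts rows, COUNT(DISTINCT dept) counts unique depts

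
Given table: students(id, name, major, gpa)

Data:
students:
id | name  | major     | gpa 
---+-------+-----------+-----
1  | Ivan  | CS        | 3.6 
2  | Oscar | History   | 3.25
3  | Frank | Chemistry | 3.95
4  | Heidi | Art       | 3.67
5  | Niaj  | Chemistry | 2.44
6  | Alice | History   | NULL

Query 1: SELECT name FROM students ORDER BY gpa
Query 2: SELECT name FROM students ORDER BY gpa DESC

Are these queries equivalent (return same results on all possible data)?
No, not equivalent

Query 1 returns: [('Alice',), ('Niaj',), ('Oscar',), ('Ivan',), ('Heidi',), ('Frank',)]
Query 2 returns: [('Frank',), ('Heidi',), ('Ivan',), ('Oscar',), ('Niaj',), ('Alice',)]

Reason: ASC vs DESC gives opposite ordering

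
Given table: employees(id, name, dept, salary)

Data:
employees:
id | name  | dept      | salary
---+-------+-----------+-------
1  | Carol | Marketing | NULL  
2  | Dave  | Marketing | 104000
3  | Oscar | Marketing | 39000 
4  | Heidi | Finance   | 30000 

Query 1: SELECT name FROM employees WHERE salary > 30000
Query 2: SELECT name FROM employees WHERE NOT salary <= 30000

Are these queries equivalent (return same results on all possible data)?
Yes, equivalent

Both queries return: [('Dave',), ('Oscar',)]

Reason: Both filter salary > 30000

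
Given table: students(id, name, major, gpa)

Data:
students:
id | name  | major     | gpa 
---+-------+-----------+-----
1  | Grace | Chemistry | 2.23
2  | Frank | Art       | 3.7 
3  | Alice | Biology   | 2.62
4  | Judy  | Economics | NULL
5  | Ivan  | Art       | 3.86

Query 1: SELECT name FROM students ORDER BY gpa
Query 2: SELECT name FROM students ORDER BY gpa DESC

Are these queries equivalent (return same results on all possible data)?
No, not equivalent

Query 1 returns: [('Judy',), ('Grace',), ('Alice',), ('Frank',), ('Ivan',)]
Query 2 returns: [('Ivan',), ('Frank',), ('Alice',), ('Grace',), ('Judy',)]

Reason: ASC vs DESC gives opposite ordering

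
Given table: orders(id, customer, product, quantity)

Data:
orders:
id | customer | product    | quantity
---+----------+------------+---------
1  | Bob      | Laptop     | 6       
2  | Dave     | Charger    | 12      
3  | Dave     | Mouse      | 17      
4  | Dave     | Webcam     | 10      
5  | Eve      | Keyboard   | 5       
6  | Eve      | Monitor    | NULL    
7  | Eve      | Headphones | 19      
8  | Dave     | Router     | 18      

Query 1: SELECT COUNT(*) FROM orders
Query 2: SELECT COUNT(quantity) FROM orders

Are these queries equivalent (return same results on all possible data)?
No, not equivalent

Query 1 returns: [(8,)]
Query 2 returns: [(7,)]

Reason: COUNT(*) includes NULLs, COUNT(column) excludes them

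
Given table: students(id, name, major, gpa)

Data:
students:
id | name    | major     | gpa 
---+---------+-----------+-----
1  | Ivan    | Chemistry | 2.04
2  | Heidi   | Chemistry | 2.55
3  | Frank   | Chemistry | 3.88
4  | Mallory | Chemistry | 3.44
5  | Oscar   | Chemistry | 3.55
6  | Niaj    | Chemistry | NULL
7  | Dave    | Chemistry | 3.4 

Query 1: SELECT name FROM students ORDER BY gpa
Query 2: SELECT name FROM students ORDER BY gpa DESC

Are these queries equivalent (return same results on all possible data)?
No, not equivalent

Query 1 returns: [('Niaj',), ('Ivan',), ('Heidi',), ('Dave',), ('Mallory',), ('Oscar',), ('Frank',)]
Query 2 returns: [('Frank',), ('Oscar',), ('Mallory',), ('Dave',), ('Heidi',), ('Ivan',), ('Niaj',)]

Reason: ASC vs DESC gives opposite ordering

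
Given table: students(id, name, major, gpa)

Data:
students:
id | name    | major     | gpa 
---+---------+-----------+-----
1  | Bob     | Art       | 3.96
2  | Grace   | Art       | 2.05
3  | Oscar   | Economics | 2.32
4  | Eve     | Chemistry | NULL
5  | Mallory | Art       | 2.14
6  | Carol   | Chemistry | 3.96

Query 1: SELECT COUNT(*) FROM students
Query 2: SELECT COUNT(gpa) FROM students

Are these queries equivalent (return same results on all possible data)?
No, not equivalent

Query 1 returns: [(6,)]
Query 2 returns: [(5,)]

Reason: COUNT(*) includes NULLs, COUNT(column) excludes them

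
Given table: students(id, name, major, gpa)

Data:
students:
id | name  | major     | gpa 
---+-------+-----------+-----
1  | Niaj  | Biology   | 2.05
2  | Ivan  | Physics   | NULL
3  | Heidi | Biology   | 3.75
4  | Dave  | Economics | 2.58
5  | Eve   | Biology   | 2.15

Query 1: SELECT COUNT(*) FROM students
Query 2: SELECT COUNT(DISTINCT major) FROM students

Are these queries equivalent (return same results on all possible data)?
No, not equivalent

Query 1 returns: [(5,)]
Query 2 returns: [(3,)]

Reason: COUNT(*) counts rows, COUNT(DISTINCT major) counts unique majors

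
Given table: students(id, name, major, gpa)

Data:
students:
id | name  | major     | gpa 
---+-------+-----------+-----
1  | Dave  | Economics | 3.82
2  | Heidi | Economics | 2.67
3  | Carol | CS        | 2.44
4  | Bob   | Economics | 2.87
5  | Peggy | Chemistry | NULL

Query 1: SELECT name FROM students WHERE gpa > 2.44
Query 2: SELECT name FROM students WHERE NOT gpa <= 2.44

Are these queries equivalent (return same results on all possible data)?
Yes, equivalent

Both queries return: [('Bob',), ('Dave',), ('Heidi',)]

Reason: Both filter gpa > 2.44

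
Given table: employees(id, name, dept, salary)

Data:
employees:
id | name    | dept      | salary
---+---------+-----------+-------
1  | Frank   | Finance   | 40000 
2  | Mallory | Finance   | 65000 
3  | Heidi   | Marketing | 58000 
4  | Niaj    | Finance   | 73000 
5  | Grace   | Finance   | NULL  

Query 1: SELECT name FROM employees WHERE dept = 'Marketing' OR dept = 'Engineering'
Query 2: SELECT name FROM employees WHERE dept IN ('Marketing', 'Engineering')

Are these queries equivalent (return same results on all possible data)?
Yes, equivalent

Both queries return: [('Heidi',)]

Reason: OR vs IN are equivalent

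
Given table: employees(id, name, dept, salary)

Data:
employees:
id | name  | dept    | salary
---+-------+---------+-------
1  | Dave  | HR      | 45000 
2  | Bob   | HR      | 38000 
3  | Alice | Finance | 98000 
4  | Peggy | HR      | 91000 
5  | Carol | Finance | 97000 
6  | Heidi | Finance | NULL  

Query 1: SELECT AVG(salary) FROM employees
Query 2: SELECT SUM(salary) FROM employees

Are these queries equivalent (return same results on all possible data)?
No, not equivalent

Query 1 returns: [(73800.0,)]
Query 2 returns: [(369000,)]

Reason: AVG vs SUM give different aggregate values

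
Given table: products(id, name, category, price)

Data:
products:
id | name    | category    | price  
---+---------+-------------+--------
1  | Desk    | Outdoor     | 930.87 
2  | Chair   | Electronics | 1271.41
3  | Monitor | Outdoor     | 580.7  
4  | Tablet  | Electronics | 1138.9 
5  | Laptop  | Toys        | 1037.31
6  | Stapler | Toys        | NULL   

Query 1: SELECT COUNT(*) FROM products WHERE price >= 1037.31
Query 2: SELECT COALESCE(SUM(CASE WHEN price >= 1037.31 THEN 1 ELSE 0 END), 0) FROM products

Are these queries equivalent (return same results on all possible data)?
Yes, equivalent

Both queries return: [(3,)]

Reason: COUNT with WHERE vs conditional SUM (COALESCE handles empty-table NULL)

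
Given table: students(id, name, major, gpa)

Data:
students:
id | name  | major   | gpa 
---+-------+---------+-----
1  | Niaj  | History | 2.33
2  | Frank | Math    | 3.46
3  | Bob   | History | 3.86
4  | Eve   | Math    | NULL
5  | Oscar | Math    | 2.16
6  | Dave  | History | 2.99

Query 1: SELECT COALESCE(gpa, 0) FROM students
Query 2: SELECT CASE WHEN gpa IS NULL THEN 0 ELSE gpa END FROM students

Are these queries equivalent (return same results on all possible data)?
Yes, equivalent

Both queries return: [(0,), (2.16,), (2.33,), (2.99,), (3.46,), (3.86,)]

Reason: COALESCE vs CASE for NULL handling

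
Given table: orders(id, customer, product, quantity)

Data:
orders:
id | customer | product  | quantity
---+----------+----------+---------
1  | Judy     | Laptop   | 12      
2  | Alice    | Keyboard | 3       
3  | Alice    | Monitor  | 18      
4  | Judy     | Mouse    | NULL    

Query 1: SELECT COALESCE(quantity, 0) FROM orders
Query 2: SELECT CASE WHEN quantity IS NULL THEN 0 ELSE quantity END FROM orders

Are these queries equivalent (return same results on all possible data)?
Yes, equivalent

Both queries return: [(0,), (3,), (12,), (18,)]

Reason: COALESCE vs CASE for NULL handling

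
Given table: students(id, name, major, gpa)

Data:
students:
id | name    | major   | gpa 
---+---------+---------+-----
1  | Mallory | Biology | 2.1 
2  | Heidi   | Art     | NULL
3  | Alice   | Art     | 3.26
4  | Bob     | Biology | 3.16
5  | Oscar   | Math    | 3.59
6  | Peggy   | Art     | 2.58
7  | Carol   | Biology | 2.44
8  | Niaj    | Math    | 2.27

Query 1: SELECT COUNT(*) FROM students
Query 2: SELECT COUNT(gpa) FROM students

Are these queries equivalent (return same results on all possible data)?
No, not equivalent

Query 1 returns: [(8,)]
Query 2 returns: [(7,)]

Reason: COUNT(*) includes NULLs, COUNT(column) excludes them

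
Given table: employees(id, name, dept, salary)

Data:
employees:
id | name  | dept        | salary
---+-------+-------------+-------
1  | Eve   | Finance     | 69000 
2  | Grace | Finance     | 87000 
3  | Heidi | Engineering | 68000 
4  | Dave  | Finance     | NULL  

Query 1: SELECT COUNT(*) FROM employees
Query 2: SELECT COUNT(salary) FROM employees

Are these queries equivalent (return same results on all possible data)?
No, not equivalent

Query 1 returns: [(4,)]
Query 2 returns: [(3,)]

Reason: COUNT(*) includes NULLs, COUNT(column) excludes them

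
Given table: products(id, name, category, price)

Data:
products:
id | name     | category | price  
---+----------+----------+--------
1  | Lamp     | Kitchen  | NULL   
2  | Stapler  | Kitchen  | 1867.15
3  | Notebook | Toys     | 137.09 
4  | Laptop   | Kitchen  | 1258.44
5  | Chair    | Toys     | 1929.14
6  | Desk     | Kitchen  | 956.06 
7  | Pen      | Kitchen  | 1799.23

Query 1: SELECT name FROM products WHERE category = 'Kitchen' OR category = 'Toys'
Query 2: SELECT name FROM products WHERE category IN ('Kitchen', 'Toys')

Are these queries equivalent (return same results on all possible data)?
Yes, equivalent

Both queries return: [('Chair',), ('Desk',), ('Lamp',), ('Laptop',), ('Notebook',), ('Pen',), ('Stapler',)]

Reason: OR vs IN are equivalent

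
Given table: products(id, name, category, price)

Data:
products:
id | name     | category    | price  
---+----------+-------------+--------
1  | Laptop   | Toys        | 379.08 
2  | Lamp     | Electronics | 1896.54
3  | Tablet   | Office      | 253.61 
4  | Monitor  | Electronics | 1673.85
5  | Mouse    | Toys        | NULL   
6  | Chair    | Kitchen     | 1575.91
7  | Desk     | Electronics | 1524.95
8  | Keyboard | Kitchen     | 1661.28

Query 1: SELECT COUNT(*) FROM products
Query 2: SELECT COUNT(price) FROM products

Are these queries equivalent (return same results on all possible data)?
No, not equivalent

Query 1 returns: [(8,)]
Query 2 returns: [(7,)]

Reason: COUNT(*) includes NULLs, COUNT(column) excludes them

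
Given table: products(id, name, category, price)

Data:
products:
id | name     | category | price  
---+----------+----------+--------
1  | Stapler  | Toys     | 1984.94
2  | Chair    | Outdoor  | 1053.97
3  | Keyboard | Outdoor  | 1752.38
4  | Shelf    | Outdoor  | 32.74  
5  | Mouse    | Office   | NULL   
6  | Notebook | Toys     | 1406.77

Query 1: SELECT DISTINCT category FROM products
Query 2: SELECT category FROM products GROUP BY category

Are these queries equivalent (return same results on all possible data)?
Yes, equivalent

Both queries return: [('Office',), ('Outdoor',), ('Toys',)]

Reason: Both get unique categorys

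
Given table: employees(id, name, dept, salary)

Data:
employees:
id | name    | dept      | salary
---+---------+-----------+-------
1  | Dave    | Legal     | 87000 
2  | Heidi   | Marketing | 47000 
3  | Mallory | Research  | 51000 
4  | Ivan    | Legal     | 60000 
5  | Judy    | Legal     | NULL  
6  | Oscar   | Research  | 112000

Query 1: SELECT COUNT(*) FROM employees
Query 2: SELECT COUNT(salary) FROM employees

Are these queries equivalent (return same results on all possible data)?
No, not equivalent

Query 1 returns: [(6,)]
Query 2 returns: [(5,)]

Reason: COUNT(*) includes NULLs, COUNT(column) excludes them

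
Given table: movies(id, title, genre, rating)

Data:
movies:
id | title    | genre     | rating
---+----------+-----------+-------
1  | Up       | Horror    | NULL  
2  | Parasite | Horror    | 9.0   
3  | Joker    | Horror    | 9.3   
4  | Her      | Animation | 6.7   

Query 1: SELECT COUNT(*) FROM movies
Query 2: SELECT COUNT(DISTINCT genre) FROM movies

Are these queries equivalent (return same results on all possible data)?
No, not equivalent

Query 1 returns: [(4,)]
Query 2 returns: [(2,)]

Reason: COUNT(*) counts rows, COUNT(DISTINCT genre) counts unique genres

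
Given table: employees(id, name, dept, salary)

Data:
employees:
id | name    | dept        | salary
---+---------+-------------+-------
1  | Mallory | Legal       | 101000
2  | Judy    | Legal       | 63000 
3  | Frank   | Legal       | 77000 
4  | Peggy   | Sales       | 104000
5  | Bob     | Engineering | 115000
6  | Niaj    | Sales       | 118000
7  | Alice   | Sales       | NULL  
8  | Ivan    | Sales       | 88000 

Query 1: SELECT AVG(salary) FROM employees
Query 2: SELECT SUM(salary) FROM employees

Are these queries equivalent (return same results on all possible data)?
No, not equivalent

Query 1 returns: [(95142.85714285714,)]
Query 2 returns: [(666000,)]

Reason: AVG vs SUM give different aggregate values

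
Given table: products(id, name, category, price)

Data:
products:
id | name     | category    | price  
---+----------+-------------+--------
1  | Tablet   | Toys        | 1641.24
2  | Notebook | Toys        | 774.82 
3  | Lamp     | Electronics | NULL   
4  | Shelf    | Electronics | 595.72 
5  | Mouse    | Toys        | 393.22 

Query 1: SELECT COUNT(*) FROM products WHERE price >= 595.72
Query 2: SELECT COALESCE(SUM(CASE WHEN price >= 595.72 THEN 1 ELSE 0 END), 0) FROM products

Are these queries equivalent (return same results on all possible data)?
Yes, equivalent

Both queries return: [(3,)]

Reason: COUNT with WHERE vs conditional SUM (COALESCE handles empty-table NULL)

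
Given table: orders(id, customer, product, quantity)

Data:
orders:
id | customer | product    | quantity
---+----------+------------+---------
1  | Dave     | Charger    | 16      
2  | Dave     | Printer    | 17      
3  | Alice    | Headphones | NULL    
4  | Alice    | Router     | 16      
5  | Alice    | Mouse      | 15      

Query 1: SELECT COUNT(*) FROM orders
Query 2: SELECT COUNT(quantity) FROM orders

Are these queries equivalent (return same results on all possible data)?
No, not equivalent

Query 1 returns: [(5,)]
Query 2 returns: [(4,)]

Reason: COUNT(*) includes NULLs, COUNT(column) excludes them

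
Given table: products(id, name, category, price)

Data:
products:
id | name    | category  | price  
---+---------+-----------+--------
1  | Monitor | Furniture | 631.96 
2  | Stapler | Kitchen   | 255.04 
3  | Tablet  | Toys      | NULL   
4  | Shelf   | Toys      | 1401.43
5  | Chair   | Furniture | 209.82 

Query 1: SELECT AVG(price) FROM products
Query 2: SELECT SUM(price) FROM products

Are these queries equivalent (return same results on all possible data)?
No, not equivalent

Query 1 returns: [(624.5625,)]
Query 2 returns: [(2498.25,)]

Reason: AVG vs SUM give different aggregate values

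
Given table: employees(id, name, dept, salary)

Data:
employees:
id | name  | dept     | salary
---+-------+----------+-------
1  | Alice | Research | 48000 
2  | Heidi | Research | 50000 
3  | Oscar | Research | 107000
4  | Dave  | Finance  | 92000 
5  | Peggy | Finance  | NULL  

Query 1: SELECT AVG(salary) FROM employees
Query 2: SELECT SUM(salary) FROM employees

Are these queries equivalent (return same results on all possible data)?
No, not equivalent

Query 1 returns: [(74250.0,)]
Query 2 returns: [(297000,)]

Reason: AVG vs SUM give different aggregate values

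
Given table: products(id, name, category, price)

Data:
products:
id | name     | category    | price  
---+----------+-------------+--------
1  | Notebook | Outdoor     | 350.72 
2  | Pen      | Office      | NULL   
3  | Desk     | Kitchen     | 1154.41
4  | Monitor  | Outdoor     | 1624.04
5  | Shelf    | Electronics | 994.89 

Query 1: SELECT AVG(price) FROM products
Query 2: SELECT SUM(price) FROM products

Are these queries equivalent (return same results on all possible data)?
No, not equivalent

Query 1 returns: [(1031.015,)]
Query 2 returns: [(4124.06,)]

Reason: AVG vs SUM give different aggregate values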